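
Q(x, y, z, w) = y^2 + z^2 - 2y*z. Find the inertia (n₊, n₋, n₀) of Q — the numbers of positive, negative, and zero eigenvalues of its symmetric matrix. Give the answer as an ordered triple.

(1, 0, 3)

The symmetric matrix is A = [[0, 0, 0, 0], [0, 1, -1, 0], [0, -1, 1, 0], [0, 0, 0, 0]].
Symmetric row and column elimination reduces A to a congruent diagonal form with pivots 0, 1, 0, 0.
So there are 1 positive, 3 zero pivots.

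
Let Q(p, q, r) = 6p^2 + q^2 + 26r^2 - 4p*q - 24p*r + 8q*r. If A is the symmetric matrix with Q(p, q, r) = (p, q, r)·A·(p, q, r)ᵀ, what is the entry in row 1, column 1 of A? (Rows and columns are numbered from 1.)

6

The coefficient of p^2 in Q is 6, and that is exactly A[1,1].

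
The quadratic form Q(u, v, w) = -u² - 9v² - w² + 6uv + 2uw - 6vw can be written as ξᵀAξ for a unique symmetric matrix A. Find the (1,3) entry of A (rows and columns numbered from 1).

The coefficient of u·w in Q is 2. For a symmetric A this equals A[1,3] + A[3,1] = 2·A[1,3].
So A[1,3] = 2/2 = 1.

1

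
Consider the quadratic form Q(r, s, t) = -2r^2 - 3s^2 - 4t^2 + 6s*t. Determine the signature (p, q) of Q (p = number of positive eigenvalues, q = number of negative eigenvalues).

The associated matrix is A = [[-2, 0, 0], [0, -3, 3], [0, 3, -4]].
Congruent diagonalization of A (simultaneous row and column reduction) yields pivots -2, -3, -1.
That gives 3 negative pivots.

(0, 3)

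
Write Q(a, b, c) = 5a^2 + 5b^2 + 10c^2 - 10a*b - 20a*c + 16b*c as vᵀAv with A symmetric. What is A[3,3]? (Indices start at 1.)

10

The coefficient of c^2 in Q is 10, and that is exactly A[3,3].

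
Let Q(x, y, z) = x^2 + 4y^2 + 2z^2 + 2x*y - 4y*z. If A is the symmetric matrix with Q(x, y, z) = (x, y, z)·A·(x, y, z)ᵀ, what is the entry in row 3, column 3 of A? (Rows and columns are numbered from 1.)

The coefficient of z^2 in Q is 2, and that is exactly A[3,3].

2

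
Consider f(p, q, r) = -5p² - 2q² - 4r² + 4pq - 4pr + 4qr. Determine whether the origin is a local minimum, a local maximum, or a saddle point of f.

The Hessian at the origin is H = [[-10, 4, -4], [4, -4, 4], [-4, 4, -8]].
Row-reducing H symmetrically gives the diagonal entries -10, -12/5, -4.
That gives 3 negative pivots.
H is negative definite, so the origin is a strict local maximum.

local maximum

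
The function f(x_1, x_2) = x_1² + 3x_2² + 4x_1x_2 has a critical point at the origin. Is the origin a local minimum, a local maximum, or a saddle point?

The Hessian at the origin is H = [[2, 4], [4, 6]].
det H = 2·6 − (4)² = -4 < 0, so H is indefinite.
Therefore the origin is a saddle point.

saddle point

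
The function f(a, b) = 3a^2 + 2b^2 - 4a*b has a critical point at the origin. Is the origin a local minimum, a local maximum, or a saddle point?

The Hessian at the origin is H = [[6, -4], [-4, 4]].
det H = 6·4 − (-4)² = 8 > 0 and H[1,1] = 6 > 0, so H is positive definite.
Therefore the origin is a local minimum.

local minimum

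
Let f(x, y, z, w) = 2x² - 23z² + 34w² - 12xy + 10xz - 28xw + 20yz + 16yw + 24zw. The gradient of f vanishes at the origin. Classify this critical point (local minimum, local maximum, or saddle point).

saddle point

The Hessian at the origin is H = [[4, -12, 10, -28], [-12, 0, 20, 16], [10, 20, -46, 24], [-28, 16, 24, 68]].
Applying the same elementary operations to the rows and columns of H produces a congruent diagonal matrix with entries 4, -36, -14/9, 4/7.
Counting signs: 2 positive, 2 negative.
H is indefinite, so the origin is a saddle point.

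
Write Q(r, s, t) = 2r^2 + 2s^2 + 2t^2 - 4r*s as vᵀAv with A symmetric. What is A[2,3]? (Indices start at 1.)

The coefficient of s·t in Q is 0. For a symmetric A this equals A[2,3] + A[3,2] = 2·A[2,3].
So A[2,3] = 0/2 = 0.

0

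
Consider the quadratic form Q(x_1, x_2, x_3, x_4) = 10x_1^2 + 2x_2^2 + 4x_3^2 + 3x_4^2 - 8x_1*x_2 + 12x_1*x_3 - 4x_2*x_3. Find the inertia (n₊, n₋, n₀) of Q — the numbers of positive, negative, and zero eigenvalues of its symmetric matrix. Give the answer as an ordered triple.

(3, 0, 1)

The associated matrix is A = [[10, -4, 6, 0], [-4, 2, -2, 0], [6, -2, 4, 0], [0, 0, 0, 3]].
Applying the same elementary operations to the rows and columns of A produces a congruent diagonal matrix with entries 10, 2/5, 0, 3.
That gives 3 positive, 1 zero pivots.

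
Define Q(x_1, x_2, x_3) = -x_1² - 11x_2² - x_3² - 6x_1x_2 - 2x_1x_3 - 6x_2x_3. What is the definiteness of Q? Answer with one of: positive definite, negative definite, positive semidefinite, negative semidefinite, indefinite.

Write A = [[-1, -3, -1], [-3, -11, -3], [-1, -3, -1]].
Row-reducing A symmetrically gives the diagonal entries -1, -2, 0.
Counting signs: 2 negative, 1 zero.
Hence Q is negative semidefinite.

negative semidefinite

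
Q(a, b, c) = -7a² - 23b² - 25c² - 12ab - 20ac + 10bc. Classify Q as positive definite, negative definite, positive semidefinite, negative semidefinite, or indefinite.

negative definite

Write A = [[-7, -6, -10], [-6, -23, 5], [-10, 5, -25]].
Applying the same elementary operations to the rows and columns of A produces a congruent diagonal matrix with entries -7, -125/7, -2/5.
So there are 3 negative pivots.
Hence Q is negative definite.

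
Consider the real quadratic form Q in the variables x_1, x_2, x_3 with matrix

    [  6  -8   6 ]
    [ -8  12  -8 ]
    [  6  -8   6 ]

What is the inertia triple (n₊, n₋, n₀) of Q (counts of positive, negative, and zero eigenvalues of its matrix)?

(2, 0, 1)

Applying the same elementary operations to the rows and columns of A produces a congruent diagonal matrix with entries 6, 4/3, 0.
Counting signs: 2 positive, 1 zero.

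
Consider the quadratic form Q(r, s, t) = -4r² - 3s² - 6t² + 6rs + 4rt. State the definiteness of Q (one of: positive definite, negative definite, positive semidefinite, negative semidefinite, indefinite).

Write A = [[-4, 3, 2], [3, -3, 0], [2, 0, -6]].
Row-reducing A symmetrically gives the diagonal entries -4, -3/4, -2.
So there are 3 negative pivots.
Hence Q is negative definite.

negative definite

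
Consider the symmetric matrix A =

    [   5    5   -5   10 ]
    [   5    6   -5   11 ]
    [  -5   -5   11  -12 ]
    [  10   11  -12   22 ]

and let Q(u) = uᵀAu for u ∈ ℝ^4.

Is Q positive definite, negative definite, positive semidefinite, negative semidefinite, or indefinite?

Row-reducing A symmetrically gives the diagonal entries 5, 1, 6, 1/3.
So there are 4 positive pivots.
Hence Q is positive definite.

positive definite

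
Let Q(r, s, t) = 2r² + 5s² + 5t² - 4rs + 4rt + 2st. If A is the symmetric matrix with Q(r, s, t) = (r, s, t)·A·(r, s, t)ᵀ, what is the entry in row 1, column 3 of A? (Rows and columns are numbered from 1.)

2

The coefficient of r·t in Q is 4. For a symmetric A this equals A[1,3] + A[3,1] = 2·A[1,3].
So A[1,3] = 4/2 = 2.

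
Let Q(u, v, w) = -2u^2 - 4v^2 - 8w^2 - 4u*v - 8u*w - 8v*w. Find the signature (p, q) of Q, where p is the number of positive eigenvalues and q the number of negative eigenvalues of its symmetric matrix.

The associated matrix is A = [[-2, -2, -4], [-2, -4, -4], [-4, -4, -8]].
Symmetric row and column elimination reduces A to a congruent diagonal form with pivots -2, -2, 0.
That gives 2 negative, 1 zero pivots.

(0, 2)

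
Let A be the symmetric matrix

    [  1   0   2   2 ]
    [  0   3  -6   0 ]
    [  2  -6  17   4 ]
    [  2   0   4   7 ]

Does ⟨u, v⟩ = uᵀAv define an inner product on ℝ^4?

yes

Leading principal minors: Δ_1 = 1, Δ_2 = 3, Δ_3 = 3, Δ_4 = 9.
All leading principal minors are positive, so by Sylvester's criterion Q is positive definite.
⟨·,·⟩ is an inner product exactly when A is positive definite.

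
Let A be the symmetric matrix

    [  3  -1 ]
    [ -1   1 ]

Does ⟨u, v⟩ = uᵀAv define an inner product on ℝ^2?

For the 2×2 matrix [[3, -1], [-1, 1]]: det = 3·1 − (-1)² = 2, trace = 4.
det > 0 so both eigenvalues share the sign of the trace; trace = 4 > 0 ⇒ both positive.
⟨·,·⟩ is an inner product exactly when A is positive definite.

yes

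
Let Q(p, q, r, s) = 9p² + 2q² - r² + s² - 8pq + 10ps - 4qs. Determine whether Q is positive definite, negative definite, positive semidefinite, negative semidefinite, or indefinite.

Write A = [[9, -4, 0, 5], [-4, 2, 0, -2], [0, 0, -1, 0], [5, -2, 0, 1]].
An LDLᵀ factorisation of A has diagonal entries 9, 2/9, -1, -2.
That gives 2 positive, 2 negative pivots.
Hence Q is indefinite.

indefinite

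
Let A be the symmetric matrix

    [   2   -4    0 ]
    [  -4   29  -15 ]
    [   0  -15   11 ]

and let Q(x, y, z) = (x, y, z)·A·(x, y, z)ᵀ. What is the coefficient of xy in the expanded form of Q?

-8

The coefficient of xy is A[1,2] + A[2,1] = 2·(-4) = -8.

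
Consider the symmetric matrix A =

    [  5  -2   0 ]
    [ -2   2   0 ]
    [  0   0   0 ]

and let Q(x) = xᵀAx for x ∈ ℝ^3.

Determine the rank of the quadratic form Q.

2

Row-reducing A symmetrically gives the diagonal entries 5, 6/5, 0.
So there are 2 positive, 1 zero pivots.
The rank is the number of nonzero pivots: 2.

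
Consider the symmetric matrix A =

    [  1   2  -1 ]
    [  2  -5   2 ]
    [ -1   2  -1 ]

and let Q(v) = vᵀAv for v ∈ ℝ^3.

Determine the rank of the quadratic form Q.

Applying the same elementary operations to the rows and columns of A produces a congruent diagonal matrix with entries 1, -9, -2/9.
That gives 1 positive, 2 negative pivots.
The rank is the number of nonzero pivots: 3.

3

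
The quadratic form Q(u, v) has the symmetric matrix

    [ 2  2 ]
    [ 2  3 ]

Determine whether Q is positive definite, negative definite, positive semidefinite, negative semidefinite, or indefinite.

positive definite

For the 2×2 matrix [[2, 2], [2, 3]]: det = 2·3 − (2)² = 2, trace = 5.
det > 0 so both eigenvalues share the sign of the trace; trace = 5 > 0 ⇒ both positive.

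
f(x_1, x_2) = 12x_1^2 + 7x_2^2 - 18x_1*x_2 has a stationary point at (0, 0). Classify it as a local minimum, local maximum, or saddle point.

local minimum

The Hessian at the origin is H = [[24, -18], [-18, 14]].
det H = 24·14 − (-18)² = 12 > 0 and H[1,1] = 24 > 0, so H is positive definite.
Therefore the origin is a local minimum.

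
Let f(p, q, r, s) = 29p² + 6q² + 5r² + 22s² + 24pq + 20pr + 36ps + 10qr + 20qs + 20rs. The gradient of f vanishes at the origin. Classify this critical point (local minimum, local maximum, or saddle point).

local minimum

The Hessian at the origin is H = [[58, 24, 20, 36], [24, 12, 10, 20], [20, 10, 10, 20], [36, 20, 20, 44]].
Applying the same elementary operations to the rows and columns of H produces a congruent diagonal matrix with entries 58, 60/29, 5/3, 12/5.
Counting signs: 4 positive.
H is positive definite, so the origin is a strict local minimum.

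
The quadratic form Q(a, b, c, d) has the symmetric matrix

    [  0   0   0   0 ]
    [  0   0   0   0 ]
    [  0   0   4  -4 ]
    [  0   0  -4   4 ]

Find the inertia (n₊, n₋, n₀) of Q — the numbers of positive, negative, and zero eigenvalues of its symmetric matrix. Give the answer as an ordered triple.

(1, 0, 3)

Row-reducing A symmetrically gives the diagonal entries 0, 0, 4, 0.
So there are 1 positive, 3 zero pivots.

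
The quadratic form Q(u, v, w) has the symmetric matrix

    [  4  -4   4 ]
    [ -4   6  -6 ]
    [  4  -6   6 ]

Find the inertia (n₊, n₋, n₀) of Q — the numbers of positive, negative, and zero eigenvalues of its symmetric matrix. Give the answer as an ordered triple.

(2, 0, 1)

Applying the same elementary operations to the rows and columns of A produces a congruent diagonal matrix with entries 4, 2, 0.
That gives 2 positive, 1 zero pivots.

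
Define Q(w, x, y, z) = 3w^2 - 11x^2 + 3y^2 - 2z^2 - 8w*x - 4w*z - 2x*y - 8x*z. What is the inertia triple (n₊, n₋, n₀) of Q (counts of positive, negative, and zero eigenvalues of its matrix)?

The associated matrix is A = [[3, -4, 0, -2], [-4, -11, -1, -4], [0, -1, 3, 0], [-2, -4, 0, -2]].
An LDLᵀ factorisation of A has diagonal entries 3, -49/3, 150/49, -2/3.
So there are 2 positive, 2 negative pivots.

(2, 2, 0)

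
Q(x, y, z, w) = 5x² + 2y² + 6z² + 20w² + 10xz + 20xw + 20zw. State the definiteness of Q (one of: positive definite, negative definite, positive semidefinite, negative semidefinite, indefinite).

positive semidefinite

Write A = [[5, 0, 5, 10], [0, 2, 0, 0], [5, 0, 6, 10], [10, 0, 10, 20]].
Row-reducing A symmetrically gives the diagonal entries 5, 2, 1, 0.
That gives 3 positive, 1 zero pivots.
Hence Q is positive semidefinite.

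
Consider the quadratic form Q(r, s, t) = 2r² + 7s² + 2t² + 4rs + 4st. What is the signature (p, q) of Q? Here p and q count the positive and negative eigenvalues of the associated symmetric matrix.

The symmetric matrix is A = [[2, 2, 0], [2, 7, 2], [0, 2, 2]].
Congruent diagonalization of A (simultaneous row and column reduction) yields pivots 2, 5, 6/5.
Counting signs: 3 positive.

(3, 0)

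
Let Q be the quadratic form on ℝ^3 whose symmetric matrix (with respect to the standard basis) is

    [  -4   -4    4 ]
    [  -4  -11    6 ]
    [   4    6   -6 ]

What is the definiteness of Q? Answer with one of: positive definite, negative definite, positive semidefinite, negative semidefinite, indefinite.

negative definite

Leading principal minors: Δ_1 = -4, Δ_2 = 28, Δ_3 = -40.
The signs alternate starting with Δ_1 < 0, so by Sylvester's criterion Q is negative definite.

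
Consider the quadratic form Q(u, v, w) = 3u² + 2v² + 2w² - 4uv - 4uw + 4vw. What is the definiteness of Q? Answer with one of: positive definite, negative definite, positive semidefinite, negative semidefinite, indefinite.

positive semidefinite

Write A = [[3, -2, -2], [-2, 2, 2], [-2, 2, 2]].
Row-reducing A symmetrically gives the diagonal entries 3, 2/3, 0.
Counting signs: 2 positive, 1 zero.
Hence Q is positive semidefinite.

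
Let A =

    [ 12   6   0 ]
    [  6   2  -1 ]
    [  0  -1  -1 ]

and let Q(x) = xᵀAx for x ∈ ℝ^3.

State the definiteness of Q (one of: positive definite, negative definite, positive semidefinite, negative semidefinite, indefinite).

indefinite

Applying the same elementary operations to the rows and columns of A produces a congruent diagonal matrix with entries 12, -1, 0.
That gives 1 positive, 1 negative, 1 zero pivots.
Hence Q is indefinite.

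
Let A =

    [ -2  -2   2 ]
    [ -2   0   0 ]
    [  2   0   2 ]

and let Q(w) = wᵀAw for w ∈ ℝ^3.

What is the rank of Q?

An LDLᵀ factorisation of A has diagonal entries -2, 2, 2.
So there are 2 positive, 1 negative pivots.
The rank is the number of nonzero pivots: 3.

3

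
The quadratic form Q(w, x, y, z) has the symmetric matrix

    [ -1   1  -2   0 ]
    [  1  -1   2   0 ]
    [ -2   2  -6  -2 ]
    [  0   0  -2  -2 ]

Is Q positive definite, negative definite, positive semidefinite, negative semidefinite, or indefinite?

negative semidefinite

Symmetric row and column elimination reduces A to a congruent diagonal form with pivots -1, 0, -2, 0.
So there are 2 negative, 2 zero pivots.
Hence Q is negative semidefinite.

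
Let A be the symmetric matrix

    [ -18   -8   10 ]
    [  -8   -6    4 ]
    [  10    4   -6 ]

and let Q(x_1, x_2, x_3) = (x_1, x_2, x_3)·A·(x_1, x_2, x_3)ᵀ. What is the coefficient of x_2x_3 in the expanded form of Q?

8

The coefficient of x_2x_3 is A[2,3] + A[3,2] = 2·4 = 8.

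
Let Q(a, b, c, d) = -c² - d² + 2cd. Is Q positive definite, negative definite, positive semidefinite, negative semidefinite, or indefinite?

negative semidefinite

Write A = [[0, 0, 0, 0], [0, 0, 0, 0], [0, 0, -1, 1], [0, 0, 1, -1]].
Symmetric row and column elimination reduces A to a congruent diagonal form with pivots 0, 0, -1, 0.
Counting signs: 1 negative, 3 zero.
Hence Q is negative semidefinite.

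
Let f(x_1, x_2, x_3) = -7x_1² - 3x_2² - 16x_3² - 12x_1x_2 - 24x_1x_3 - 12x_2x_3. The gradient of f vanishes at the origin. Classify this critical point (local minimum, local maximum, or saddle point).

saddle point

The Hessian at the origin is H = [[-14, -12, -24], [-12, -6, -12], [-24, -12, -32]].
Symmetric row and column elimination reduces H to a congruent diagonal form with pivots -14, 30/7, -8.
That gives 1 positive, 2 negative pivots.
H is indefinite, so the origin is a saddle point.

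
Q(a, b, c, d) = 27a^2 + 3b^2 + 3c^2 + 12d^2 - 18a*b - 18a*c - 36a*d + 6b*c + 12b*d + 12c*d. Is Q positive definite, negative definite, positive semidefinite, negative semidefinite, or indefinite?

The associated matrix is A = [[27, -9, -9, -18], [-9, 3, 3, 6], [-9, 3, 3, 6], [-18, 6, 6, 12]].
Applying the same elementary operations to the rows and columns of A produces a congruent diagonal matrix with entries 27, 0, 0, 0.
That gives 1 positive, 3 zero pivots.
Hence Q is positive semidefinite.

positive semidefinite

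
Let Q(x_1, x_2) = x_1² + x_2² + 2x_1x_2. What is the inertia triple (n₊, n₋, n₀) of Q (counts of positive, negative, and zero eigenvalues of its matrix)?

Write A = [[1, 1], [1, 1]].
Row-reducing A symmetrically gives the diagonal entries 1, 0.
That gives 1 positive, 1 zero pivots.

(1, 0, 1)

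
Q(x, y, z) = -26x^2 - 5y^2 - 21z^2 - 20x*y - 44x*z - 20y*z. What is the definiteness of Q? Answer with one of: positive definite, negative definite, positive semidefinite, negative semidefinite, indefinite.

negative definite

The symmetric matrix of Q is A = [[-26, -10, -22], [-10, -5, -10], [-22, -10, -21]].
Leading principal minors: Δ_1 = -26, Δ_2 = 30, Δ_3 = -10.
The signs alternate starting with Δ_1 < 0, so by Sylvester's criterion Q is negative definite.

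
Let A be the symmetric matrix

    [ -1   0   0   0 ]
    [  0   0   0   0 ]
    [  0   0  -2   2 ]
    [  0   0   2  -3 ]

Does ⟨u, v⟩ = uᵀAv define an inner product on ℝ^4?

Symmetric row and column elimination reduces A to a congruent diagonal form with pivots -1, 0, -2, -1.
So there are 3 negative, 1 zero pivots.
Hence Q is negative semidefinite.
⟨·,·⟩ is an inner product exactly when A is positive definite.

no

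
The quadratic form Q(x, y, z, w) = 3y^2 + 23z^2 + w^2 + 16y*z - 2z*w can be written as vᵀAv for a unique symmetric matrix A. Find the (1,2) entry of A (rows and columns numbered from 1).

0

The coefficient of x·y in Q is 0. For a symmetric A this equals A[1,2] + A[2,1] = 2·A[1,2].
So A[1,2] = 0/2 = 0.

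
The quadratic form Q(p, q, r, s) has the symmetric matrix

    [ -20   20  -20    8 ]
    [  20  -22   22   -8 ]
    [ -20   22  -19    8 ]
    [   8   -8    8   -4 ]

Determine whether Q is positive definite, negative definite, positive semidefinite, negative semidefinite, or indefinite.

indefinite

An LDLᵀ factorisation of A has diagonal entries -20, -2, 3, -4/5.
So there are 1 positive, 3 negative pivots.
Hence Q is indefinite.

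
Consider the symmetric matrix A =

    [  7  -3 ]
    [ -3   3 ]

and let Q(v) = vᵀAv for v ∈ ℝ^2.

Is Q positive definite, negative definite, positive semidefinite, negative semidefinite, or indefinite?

positive definite

Row-reducing A symmetrically gives the diagonal entries 7, 12/7.
Counting signs: 2 positive.
Hence Q is positive definite.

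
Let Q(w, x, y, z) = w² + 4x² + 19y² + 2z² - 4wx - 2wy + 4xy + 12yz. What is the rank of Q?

2

The symmetric matrix is A = [[1, -2, -1, 0], [-2, 4, 2, 0], [-1, 2, 19, 6], [0, 0, 6, 2]].
Congruent diagonalization of A (simultaneous row and column reduction) yields pivots 1, 0, 18, 0.
That gives 2 positive, 2 zero pivots.
The rank is the number of nonzero pivots: 2.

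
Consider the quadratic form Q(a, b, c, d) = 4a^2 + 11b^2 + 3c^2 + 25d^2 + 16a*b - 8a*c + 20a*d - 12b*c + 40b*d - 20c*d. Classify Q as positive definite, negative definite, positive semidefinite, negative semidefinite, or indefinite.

indefinite

The symmetric matrix is A = [[4, 8, -4, 10], [8, 11, -6, 20], [-4, -6, 3, -10], [10, 20, -10, 25]].
Applying the same elementary operations to the rows and columns of A produces a congruent diagonal matrix with entries 4, -5, -1/5, 0.
That gives 1 positive, 2 negative, 1 zero pivots.
Hence Q is indefinite.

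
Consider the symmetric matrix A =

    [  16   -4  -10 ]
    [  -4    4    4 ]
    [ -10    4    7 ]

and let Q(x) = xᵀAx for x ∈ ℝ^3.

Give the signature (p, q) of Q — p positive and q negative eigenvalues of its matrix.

Row-reducing A symmetrically gives the diagonal entries 16, 3, 0.
So there are 2 positive, 1 zero pivots.

(2, 0)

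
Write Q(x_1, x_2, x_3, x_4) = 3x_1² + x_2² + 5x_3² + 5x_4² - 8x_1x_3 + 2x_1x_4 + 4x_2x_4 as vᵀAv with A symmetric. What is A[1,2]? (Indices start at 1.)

The coefficient of x_1·x_2 in Q is 0. For a symmetric A this equals A[1,2] + A[2,1] = 2·A[1,2].
So A[1,2] = 0/2 = 0.

0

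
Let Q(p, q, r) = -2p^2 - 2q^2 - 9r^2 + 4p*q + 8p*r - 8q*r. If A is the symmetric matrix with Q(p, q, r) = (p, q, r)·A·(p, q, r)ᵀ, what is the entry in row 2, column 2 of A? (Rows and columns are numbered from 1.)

The coefficient of q^2 in Q is -2, and that is exactly A[2,2].

-2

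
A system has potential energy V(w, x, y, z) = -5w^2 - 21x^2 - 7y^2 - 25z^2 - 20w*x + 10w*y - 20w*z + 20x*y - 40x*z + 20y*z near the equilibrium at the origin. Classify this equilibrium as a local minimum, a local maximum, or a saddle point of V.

The Hessian at the origin is H = [[-10, -20, 10, -20], [-20, -42, 20, -40], [10, 20, -14, 20], [-20, -40, 20, -50]].
Applying the same elementary operations to the rows and columns of H produces a congruent diagonal matrix with entries -10, -2, -4, -10.
Counting signs: 4 negative.
H is negative definite, so the origin is a strict local maximum.

local maximum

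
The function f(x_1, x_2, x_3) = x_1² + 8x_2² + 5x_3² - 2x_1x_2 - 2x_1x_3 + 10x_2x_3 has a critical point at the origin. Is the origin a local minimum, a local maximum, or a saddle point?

The Hessian at the origin is H = [[2, -2, -2], [-2, 16, 10], [-2, 10, 10]].
Symmetric row and column elimination reduces H to a congruent diagonal form with pivots 2, 14, 24/7.
Counting signs: 3 positive.
H is positive definite, so the origin is a strict local minimum.

local minimum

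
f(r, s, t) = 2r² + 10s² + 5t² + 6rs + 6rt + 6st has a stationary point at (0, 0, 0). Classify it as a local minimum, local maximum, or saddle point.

The Hessian at the origin is H = [[4, 6, 6], [6, 20, 6], [6, 6, 10]].
An LDLᵀ factorisation of H has diagonal entries 4, 11, 2/11.
That gives 3 positive pivots.
H is positive definite, so the origin is a strict local minimum.

local minimum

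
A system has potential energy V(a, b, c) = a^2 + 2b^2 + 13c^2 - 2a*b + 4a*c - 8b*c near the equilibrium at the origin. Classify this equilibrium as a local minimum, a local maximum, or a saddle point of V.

The Hessian at the origin is H = [[2, -2, 4], [-2, 4, -8], [4, -8, 26]].
Congruent diagonalization of H (simultaneous row and column reduction) yields pivots 2, 2, 10.
That gives 3 positive pivots.
H is positive definite, so the origin is a strict local minimum.

local minimum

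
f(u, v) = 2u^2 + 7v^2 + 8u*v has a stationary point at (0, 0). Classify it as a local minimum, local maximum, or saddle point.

saddle point

The Hessian at the origin is H = [[4, 8], [8, 14]].
det H = 4·14 − (8)² = -8 < 0, so H is indefinite.
Therefore the origin is a saddle point.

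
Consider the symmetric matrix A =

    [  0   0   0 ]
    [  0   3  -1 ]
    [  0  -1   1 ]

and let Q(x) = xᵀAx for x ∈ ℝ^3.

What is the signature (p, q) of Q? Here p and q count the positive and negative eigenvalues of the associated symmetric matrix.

Congruent diagonalization of A (simultaneous row and column reduction) yields pivots 0, 3, 2/3.
That gives 2 positive, 1 zero pivots.

(2, 0)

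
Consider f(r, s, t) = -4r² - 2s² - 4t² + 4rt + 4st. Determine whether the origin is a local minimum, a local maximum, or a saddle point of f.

The Hessian at the origin is H = [[-8, 0, 4], [0, -4, 4], [4, 4, -8]].
Congruent diagonalization of H (simultaneous row and column reduction) yields pivots -8, -4, -2.
That gives 3 negative pivots.
H is negative definite, so the origin is a strict local maximum.

local maximum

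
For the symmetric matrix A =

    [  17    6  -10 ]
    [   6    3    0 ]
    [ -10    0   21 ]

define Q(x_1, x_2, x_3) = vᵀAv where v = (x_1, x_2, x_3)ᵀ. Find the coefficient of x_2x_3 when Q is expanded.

The coefficient of x_2x_3 is A[2,3] + A[3,2] = 2·0 = 0.

0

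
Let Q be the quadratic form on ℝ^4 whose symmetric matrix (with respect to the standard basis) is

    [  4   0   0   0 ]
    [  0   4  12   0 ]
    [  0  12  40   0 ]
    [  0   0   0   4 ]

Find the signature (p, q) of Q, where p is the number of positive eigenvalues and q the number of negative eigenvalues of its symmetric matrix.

Congruent diagonalization of A (simultaneous row and column reduction) yields pivots 4, 4, 4, 4.
Counting signs: 4 positive.

(4, 0)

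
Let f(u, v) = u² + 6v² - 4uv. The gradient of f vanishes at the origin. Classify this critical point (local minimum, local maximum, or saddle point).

local minimum

The Hessian at the origin is H = [[2, -4], [-4, 12]].
det H = 2·12 − (-4)² = 8 > 0 and H[1,1] = 2 > 0, so H is positive definite.
Therefore the origin is a local minimum.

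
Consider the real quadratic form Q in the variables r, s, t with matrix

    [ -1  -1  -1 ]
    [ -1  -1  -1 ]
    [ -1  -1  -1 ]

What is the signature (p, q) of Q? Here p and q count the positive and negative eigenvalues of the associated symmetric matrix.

Applying the same elementary operations to the rows and columns of A produces a congruent diagonal matrix with entries -1, 0, 0.
Counting signs: 1 negative, 2 zero.

(0, 1)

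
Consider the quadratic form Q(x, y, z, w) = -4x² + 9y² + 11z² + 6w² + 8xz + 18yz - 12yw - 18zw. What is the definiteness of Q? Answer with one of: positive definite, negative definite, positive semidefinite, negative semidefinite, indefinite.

indefinite

The associated matrix is A = [[-4, 0, 4, 0], [0, 9, 9, -6], [4, 9, 11, -9], [0, -6, -9, 6]].
Applying the same elementary operations to the rows and columns of A produces a congruent diagonal matrix with entries -4, 9, 6, 1/2.
Counting signs: 3 positive, 1 negative.
Hence Q is indefinite.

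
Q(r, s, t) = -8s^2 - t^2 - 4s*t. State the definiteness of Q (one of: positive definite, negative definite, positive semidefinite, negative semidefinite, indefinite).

The associated matrix is A = [[0, 0, 0], [0, -8, -2], [0, -2, -1]].
Congruent diagonalization of A (simultaneous row and column reduction) yields pivots 0, -8, -1/2.
Counting signs: 2 negative, 1 zero.
Hence Q is negative semidefinite.

negative semidefinite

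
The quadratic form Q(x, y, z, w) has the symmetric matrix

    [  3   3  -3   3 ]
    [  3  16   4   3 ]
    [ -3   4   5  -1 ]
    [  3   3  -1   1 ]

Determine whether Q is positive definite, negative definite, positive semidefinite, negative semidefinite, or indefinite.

Symmetric row and column elimination reduces A to a congruent diagonal form with pivots 3, 13, -23/13, 6/23.
Counting signs: 3 positive, 1 negative.
Hence Q is indefinite.

indefinite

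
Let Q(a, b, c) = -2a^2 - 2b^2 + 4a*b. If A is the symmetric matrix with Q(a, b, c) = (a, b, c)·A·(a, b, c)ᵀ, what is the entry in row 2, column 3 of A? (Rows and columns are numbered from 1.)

The coefficient of b·c in Q is 0. For a symmetric A this equals A[2,3] + A[3,2] = 2·A[2,3].
So A[2,3] = 0/2 = 0.

0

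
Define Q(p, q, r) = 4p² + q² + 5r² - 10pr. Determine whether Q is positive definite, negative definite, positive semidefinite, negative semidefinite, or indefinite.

indefinite

The symmetric matrix is A = [[4, 0, -5], [0, 1, 0], [-5, 0, 5]].
An LDLᵀ factorisation of A has diagonal entries 4, 1, -5/4.
That gives 2 positive, 1 negative pivots.
Hence Q is indefinite.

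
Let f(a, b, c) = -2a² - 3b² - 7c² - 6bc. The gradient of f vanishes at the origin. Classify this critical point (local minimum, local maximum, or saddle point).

local maximum

The Hessian at the origin is H = [[-4, 0, 0], [0, -6, -6], [0, -6, -14]].
Applying the same elementary operations to the rows and columns of H produces a congruent diagonal matrix with entries -4, -6, -8.
That gives 3 negative pivots.
H is negative definite, so the origin is a strict local maximum.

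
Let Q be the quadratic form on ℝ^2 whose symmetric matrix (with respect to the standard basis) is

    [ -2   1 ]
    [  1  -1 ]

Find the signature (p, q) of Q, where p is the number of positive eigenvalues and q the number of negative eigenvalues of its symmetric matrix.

Congruent diagonalization of A (simultaneous row and column reduction) yields pivots -2, -1/2.
Counting signs: 2 negative.

(0, 2)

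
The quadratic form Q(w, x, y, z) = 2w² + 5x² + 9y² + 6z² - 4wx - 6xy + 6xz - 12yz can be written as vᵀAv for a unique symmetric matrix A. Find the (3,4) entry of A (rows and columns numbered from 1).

-6

The coefficient of y·z in Q is -12. For a symmetric A this equals A[3,4] + A[4,3] = 2·A[3,4].
So A[3,4] = -12/2 = -6.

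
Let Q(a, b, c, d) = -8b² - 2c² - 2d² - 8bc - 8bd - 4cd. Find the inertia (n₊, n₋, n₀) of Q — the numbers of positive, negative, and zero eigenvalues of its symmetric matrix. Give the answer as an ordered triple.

The symmetric matrix is A = [[0, 0, 0, 0], [0, -8, -4, -4], [0, -4, -2, -2], [0, -4, -2, -2]].
Congruent diagonalization of A (simultaneous row and column reduction) yields pivots 0, -8, 0, 0.
That gives 1 negative, 3 zero pivots.

(0, 1, 3)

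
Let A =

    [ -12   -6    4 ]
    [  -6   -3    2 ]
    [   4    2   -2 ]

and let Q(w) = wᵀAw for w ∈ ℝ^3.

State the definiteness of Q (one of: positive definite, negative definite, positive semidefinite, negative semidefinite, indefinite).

Row-reducing A symmetrically gives the diagonal entries -12, 0, -2/3.
That gives 2 negative, 1 zero pivots.
Hence Q is negative semidefinite.

negative semidefinite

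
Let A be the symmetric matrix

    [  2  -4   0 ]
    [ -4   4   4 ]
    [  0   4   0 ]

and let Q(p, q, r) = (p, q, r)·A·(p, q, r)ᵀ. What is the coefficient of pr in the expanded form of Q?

The coefficient of pr is A[1,3] + A[3,1] = 2·0 = 0.

0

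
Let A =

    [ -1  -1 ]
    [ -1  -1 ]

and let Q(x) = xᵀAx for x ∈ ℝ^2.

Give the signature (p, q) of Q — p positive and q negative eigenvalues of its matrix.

(0, 1)

Row-reducing A symmetrically gives the diagonal entries -1, 0.
Counting signs: 1 negative, 1 zero.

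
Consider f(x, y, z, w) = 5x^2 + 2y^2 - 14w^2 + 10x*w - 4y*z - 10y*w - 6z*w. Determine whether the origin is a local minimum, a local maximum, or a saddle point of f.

The Hessian at the origin is H = [[10, 0, 0, 10], [0, 4, -4, -10], [0, -4, 0, -6], [10, -10, -6, -28]].
Row-reducing H symmetrically gives the diagonal entries 10, 4, -4, 1.
Counting signs: 3 positive, 1 negative.
H is indefinite, so the origin is a saddle point.

saddle point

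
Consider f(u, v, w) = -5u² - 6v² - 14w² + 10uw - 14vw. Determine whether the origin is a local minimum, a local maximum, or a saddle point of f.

The Hessian at the origin is H = [[-10, 0, 10], [0, -12, -14], [10, -14, -28]].
Row-reducing H symmetrically gives the diagonal entries -10, -12, -5/3.
Counting signs: 3 negative.
H is negative definite, so the origin is a strict local maximum.

local maximum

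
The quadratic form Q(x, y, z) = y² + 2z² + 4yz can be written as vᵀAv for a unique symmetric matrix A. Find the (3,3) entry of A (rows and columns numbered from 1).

The coefficient of z² in Q is 2, and that is exactly A[3,3].

2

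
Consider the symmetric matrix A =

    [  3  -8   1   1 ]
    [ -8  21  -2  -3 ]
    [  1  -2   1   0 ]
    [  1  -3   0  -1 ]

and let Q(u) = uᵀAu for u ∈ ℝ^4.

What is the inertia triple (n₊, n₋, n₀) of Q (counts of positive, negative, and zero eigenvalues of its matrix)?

An LDLᵀ factorisation of A has diagonal entries 3, -1/3, 2, -3/2.
That gives 2 positive, 2 negative pivots.

(2, 2, 0)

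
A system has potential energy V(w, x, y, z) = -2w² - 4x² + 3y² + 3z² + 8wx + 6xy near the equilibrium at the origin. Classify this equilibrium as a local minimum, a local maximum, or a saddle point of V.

saddle point

The Hessian at the origin is H = [[-4, 8, 0, 0], [8, -8, 6, 0], [0, 6, 6, 0], [0, 0, 0, 6]].
Applying the same elementary operations to the rows and columns of H produces a congruent diagonal matrix with entries -4, 8, 3/2, 6.
Counting signs: 3 positive, 1 negative.
H is indefinite, so the origin is a saddle point.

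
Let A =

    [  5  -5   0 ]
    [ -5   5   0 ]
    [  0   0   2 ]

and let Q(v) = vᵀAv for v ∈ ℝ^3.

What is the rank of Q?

Congruent diagonalization of A (simultaneous row and column reduction) yields pivots 5, 0, 2.
That gives 2 positive, 1 zero pivots.
The rank is the number of nonzero pivots: 2.

2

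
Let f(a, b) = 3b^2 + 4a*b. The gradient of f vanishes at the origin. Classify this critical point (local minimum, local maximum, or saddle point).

The Hessian at the origin is H = [[0, 4], [4, 6]].
det H = 0·6 − (4)² = -16 < 0, so H is indefinite.
Therefore the origin is a saddle point.

saddle point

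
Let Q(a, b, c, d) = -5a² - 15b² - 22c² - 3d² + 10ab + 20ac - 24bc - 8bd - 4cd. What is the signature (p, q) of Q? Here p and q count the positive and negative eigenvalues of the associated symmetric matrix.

The associated matrix is A = [[-5, 5, 10, 0], [5, -15, -12, -4], [10, -12, -22, -2], [0, -4, -2, -3]].
Applying the same elementary operations to the rows and columns of A produces a congruent diagonal matrix with entries -5, -10, -8/5, -1/2.
That gives 4 negative pivots.

(0, 4)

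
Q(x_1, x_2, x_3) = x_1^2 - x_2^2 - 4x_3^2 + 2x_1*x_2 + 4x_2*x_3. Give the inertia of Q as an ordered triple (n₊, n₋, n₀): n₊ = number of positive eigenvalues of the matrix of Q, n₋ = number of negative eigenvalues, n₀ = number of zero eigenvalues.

(1, 2, 0)

Write A = [[1, 1, 0], [1, -1, 2], [0, 2, -4]].
Applying the same elementary operations to the rows and columns of A produces a congruent diagonal matrix with entries 1, -2, -2.
That gives 1 positive, 2 negative pivots.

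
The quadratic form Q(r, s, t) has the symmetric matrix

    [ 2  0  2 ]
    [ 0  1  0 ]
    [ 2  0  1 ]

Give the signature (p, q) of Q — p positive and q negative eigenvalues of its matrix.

Row-reducing A symmetrically gives the diagonal entries 2, 1, -1.
Counting signs: 2 positive, 1 negative.

(2, 1)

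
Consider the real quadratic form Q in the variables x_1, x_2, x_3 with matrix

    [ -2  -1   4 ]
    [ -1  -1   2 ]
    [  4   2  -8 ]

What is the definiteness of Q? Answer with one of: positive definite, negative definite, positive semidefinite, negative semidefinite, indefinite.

negative semidefinite

Applying the same elementary operations to the rows and columns of A produces a congruent diagonal matrix with entries -2, -1/2, 0.
So there are 2 negative, 1 zero pivots.
Hence Q is negative semidefinite.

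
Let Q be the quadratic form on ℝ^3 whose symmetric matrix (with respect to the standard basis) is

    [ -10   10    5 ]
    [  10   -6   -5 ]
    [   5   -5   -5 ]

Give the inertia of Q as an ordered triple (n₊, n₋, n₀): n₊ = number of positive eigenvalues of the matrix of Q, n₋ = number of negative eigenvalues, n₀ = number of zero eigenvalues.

Symmetric row and column elimination reduces A to a congruent diagonal form with pivots -10, 4, -5/2.
Counting signs: 1 positive, 2 negative.

(1, 2, 0)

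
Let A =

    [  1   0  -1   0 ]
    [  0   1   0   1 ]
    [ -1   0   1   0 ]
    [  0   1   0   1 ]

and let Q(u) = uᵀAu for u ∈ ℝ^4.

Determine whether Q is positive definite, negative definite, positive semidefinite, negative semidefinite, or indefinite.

positive semidefinite

Symmetric row and column elimination reduces A to a congruent diagonal form with pivots 1, 1, 0, 0.
That gives 2 positive, 2 zero pivots.
Hence Q is positive semidefinite.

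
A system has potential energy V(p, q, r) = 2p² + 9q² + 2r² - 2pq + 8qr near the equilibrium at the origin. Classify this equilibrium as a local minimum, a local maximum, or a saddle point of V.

local minimum

The Hessian at the origin is H = [[4, -2, 0], [-2, 18, 8], [0, 8, 4]].
Symmetric row and column elimination reduces H to a congruent diagonal form with pivots 4, 17, 4/17.
That gives 3 positive pivots.
H is positive definite, so the origin is a strict local minimum.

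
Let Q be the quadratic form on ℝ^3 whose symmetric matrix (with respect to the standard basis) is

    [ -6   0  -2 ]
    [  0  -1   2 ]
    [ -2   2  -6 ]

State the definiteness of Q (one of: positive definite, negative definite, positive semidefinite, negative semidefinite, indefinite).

Symmetric row and column elimination reduces A to a congruent diagonal form with pivots -6, -1, -4/3.
So there are 3 negative pivots.
Hence Q is negative definite.

negative definite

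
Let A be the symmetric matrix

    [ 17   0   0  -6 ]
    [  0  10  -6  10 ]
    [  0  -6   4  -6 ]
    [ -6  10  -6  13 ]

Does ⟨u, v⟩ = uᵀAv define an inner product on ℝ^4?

yes

Leading principal minors: Δ_1 = 17, Δ_2 = 170, Δ_3 = 68, Δ_4 = 60.
All leading principal minors are positive, so by Sylvester's criterion Q is positive definite.
⟨·,·⟩ is an inner product exactly when A is positive definite.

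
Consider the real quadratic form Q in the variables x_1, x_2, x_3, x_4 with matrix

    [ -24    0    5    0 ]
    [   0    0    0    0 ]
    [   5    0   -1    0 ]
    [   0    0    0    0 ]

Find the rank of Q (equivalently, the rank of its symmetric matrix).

Congruent diagonalization of A (simultaneous row and column reduction) yields pivots -24, 0, 1/24, 0.
That gives 1 positive, 1 negative, 2 zero pivots.
The rank is the number of nonzero pivots: 2.

2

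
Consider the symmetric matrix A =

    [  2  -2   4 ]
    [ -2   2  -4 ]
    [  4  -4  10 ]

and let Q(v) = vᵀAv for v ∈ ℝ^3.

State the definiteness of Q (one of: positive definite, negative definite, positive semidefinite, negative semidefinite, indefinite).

Applying the same elementary operations to the rows and columns of A produces a congruent diagonal matrix with entries 2, 0, 2.
So there are 2 positive, 1 zero pivots.
Hence Q is positive semidefinite.

positive semidefinite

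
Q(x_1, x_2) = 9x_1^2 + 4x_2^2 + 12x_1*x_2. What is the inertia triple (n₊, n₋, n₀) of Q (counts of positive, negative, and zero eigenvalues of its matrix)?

The associated matrix is A = [[9, 6], [6, 4]].
Congruent diagonalization of A (simultaneous row and column reduction) yields pivots 9, 0.
So there are 1 positive, 1 zero pivots.

(1, 0, 1)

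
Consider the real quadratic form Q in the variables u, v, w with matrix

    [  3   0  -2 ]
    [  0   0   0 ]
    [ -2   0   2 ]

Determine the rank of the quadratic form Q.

Applying the same elementary operations to the rows and columns of A produces a congruent diagonal matrix with entries 3, 0, 2/3.
So there are 2 positive, 1 zero pivots.
The rank is the number of nonzero pivots: 2.

2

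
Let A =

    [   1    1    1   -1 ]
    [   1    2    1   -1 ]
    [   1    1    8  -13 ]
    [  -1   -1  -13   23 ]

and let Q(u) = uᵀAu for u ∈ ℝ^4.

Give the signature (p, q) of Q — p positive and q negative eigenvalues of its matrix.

An LDLᵀ factorisation of A has diagonal entries 1, 1, 7, 10/7.
Counting signs: 4 positive.

(4, 0)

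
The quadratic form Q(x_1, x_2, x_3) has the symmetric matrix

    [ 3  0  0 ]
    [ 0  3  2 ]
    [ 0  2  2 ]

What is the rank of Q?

3

An LDLᵀ factorisation of A has diagonal entries 3, 3, 2/3.
So there are 3 positive pivots.
The rank is the number of nonzero pivots: 3.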